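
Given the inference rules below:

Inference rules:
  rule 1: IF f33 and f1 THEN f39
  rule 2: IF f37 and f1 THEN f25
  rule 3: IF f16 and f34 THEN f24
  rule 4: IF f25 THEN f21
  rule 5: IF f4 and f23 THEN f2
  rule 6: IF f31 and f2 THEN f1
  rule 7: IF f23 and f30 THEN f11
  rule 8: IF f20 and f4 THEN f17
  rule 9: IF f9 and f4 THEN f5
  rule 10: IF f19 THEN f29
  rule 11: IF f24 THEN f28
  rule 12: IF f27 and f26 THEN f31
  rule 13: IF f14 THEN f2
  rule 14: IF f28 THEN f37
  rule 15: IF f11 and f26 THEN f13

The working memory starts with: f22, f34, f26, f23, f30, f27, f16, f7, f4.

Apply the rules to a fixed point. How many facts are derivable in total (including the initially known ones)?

19

Round 1: rule 3 [IF f16 and f34 THEN f24]; rule 5 [IF f4 and f23 THEN f2]; rule 7 [IF f23 and f30 THEN f11]; rule 12 [IF f27 and f26 THEN f31]. New: f24, f2, f11, f31.
Round 2: rule 6 [IF f31 and f2 THEN f1]; rule 11 [IF f24 THEN f28]; rule 15 [IF f11 and f26 THEN f13]. New: f1, f28, f13.
Round 3: rule 14 [IF f28 THEN f37]. New: f37.
Round 4: rule 2 [IF f37 and f1 THEN f25]. New: f25.
Round 5: rule 4 [IF f25 THEN f21]. New: f21.
Closure: {f1, f11, f13, f16, f2, f21, f22, f23, f24, f25, f26, f27, f28, f30, f31, f34, f37, f4, f7} — 19 facts.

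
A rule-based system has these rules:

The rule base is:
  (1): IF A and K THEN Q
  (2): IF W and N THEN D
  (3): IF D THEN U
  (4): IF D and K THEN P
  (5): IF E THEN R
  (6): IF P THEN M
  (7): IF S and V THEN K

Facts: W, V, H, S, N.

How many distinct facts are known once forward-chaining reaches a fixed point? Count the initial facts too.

Round 1 fires (2), (7), giving D, K.
Round 2 fires (3), (4), giving U, P.
Round 3 fires (6), giving M.
Closure: {D, H, K, M, N, P, S, U, V, W} — 10 facts.

10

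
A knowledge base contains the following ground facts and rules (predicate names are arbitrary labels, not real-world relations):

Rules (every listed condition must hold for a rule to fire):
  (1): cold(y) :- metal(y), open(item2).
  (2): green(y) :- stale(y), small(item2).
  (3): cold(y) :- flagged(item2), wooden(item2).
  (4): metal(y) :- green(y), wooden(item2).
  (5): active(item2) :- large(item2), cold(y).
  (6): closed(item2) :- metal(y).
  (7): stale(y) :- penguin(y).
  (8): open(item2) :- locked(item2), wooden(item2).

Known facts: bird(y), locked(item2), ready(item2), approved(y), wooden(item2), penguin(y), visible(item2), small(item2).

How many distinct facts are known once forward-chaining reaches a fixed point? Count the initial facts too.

[1] (7) [stale(y) :- penguin(y).]; (8) [open(item2) :- locked(item2), wooden(item2).]. ⇒ new: stale(y), open(item2).
[2] (2) [green(y) :- stale(y), small(item2).]. ⇒ new: green(y).
[3] (4) [metal(y) :- green(y), wooden(item2).]. ⇒ new: metal(y).
[4] (1) [cold(y) :- metal(y), open(item2).]; (6) [closed(item2) :- metal(y).]. ⇒ new: cold(y), closed(item2).
Closure: {approved(y), bird(y), closed(item2), cold(y), green(y), locked(item2), metal(y), open(item2), penguin(y), ready(item2), small(item2), stale(y), visible(item2), wooden(item2)} — 14 facts.

14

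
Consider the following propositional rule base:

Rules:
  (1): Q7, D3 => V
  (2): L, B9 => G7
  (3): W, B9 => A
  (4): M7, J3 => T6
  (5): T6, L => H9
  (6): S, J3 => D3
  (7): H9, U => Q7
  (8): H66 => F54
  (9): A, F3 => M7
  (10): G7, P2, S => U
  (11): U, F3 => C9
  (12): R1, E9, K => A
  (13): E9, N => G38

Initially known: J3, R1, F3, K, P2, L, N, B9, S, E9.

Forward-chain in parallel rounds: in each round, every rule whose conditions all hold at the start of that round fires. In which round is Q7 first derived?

5

Round 1: (2) [L, B9 => G7]; (6) [S, J3 => D3]; (12) [R1, E9, K => A]; (13) [E9, N => G38]. New: G7, D3, A, G38.
Round 2: (9) [A, F3 => M7]; (10) [G7, P2, S => U]. New: M7, U.
Round 3: (4) [M7, J3 => T6]; (11) [U, F3 => C9]. New: T6, C9.
Round 4: (5) [T6, L => H9]. New: H9.
Round 5: (7) [H9, U => Q7]. New: Q7.
Q7 first appears in round 5.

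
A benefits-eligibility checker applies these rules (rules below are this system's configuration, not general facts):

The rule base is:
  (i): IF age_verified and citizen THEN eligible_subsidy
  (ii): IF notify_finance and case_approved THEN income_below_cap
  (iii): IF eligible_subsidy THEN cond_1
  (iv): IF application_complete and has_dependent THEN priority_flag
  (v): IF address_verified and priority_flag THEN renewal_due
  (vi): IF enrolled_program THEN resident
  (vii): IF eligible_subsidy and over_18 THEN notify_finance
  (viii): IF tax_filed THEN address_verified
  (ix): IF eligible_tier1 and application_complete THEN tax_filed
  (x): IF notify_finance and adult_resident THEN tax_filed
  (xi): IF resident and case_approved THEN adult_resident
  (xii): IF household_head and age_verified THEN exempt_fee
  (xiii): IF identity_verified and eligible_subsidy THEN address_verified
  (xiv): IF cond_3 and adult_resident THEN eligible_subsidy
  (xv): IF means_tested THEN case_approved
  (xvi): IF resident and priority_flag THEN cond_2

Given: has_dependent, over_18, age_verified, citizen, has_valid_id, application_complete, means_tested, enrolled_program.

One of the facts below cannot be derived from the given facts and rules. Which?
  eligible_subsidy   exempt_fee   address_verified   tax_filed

Round 1 fires (i), (iv), (vi), (xv), giving eligible_subsidy, priority_flag, resident, case_approved.
Round 2 fires (iii), (vii), (xi), (xvi), giving cond_1, notify_finance, adult_resident, cond_2.
Round 3 fires (ii), (x), giving income_below_cap, tax_filed.
Round 4 fires (viii), giving address_verified.
Round 5 fires (v), giving renewal_due.
Derived: eligible_subsidy (round 1), address_verified (round 4), tax_filed (round 3). exempt_fee never appears in any round.

exempt_fee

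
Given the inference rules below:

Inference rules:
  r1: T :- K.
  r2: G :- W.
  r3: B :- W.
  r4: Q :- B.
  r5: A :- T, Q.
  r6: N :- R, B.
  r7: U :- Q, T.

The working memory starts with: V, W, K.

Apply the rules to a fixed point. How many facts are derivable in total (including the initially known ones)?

9

[1] r1 [T :- K.]; r2 [G :- W.]; r3 [B :- W.]. ⇒ new: T, G, B.
[2] r4 [Q :- B.]. ⇒ new: Q.
[3] r5 [A :- T, Q.]; r7 [U :- Q, T.]. ⇒ new: A, U.
Closure: {A, B, G, K, Q, T, U, V, W} — 9 facts.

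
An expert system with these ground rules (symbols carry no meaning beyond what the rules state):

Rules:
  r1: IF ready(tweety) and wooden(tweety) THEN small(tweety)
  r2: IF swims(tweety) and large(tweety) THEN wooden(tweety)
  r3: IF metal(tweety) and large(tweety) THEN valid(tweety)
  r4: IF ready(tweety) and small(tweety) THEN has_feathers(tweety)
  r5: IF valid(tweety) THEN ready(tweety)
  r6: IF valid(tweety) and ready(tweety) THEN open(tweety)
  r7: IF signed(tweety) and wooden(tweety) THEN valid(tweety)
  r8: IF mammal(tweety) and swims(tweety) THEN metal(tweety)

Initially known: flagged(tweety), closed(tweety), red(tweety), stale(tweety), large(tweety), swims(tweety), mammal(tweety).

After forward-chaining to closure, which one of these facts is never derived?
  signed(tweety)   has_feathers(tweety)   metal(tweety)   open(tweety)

Round 1: r2 [IF swims(tweety) and large(tweety) THEN wooden(tweety)]; r8 [IF mammal(tweety) and swims(tweety) THEN metal(tweety)]. New: wooden(tweety), metal(tweety).
Round 2: r3 [IF metal(tweety) and large(tweety) THEN valid(tweety)]. New: valid(tweety).
Round 3: r5 [IF valid(tweety) THEN ready(tweety)]. New: ready(tweety).
Round 4: r1 [IF ready(tweety) and wooden(tweety) THEN small(tweety)]; r6 [IF valid(tweety) and ready(tweety) THEN open(tweety)]. New: small(tweety), open(tweety).
Round 5: r4 [IF ready(tweety) and small(tweety) THEN has_feathers(tweety)]. New: has_feathers(tweety).
Derived: metal(tweety) (round 1), open(tweety) (round 4), has_feathers(tweety) (round 5). signed(tweety) never appears in any round.

signed(tweety)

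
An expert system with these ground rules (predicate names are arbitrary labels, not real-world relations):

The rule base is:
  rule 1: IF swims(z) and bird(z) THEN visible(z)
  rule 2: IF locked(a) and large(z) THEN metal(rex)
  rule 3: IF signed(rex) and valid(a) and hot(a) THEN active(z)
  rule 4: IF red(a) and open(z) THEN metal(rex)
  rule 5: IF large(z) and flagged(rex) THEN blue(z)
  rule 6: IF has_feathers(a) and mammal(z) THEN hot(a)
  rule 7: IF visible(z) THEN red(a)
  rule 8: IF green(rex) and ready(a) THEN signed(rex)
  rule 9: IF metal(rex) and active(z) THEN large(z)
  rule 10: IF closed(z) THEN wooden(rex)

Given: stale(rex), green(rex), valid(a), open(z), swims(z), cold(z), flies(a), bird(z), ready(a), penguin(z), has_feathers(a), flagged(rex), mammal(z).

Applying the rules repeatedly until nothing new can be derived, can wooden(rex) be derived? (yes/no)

Round 1 fires rule 1, rule 6, rule 8, giving visible(z), hot(a), signed(rex).
Round 2 fires rule 3, rule 7, giving active(z), red(a).
Round 3 fires rule 4, giving metal(rex).
Round 4 fires rule 9, giving large(z).
Round 5 fires rule 5, giving blue(z).
Fixed point reached. wooden(rex) is concluded only by rule 10; rule 10 needs closed(z) (never derived).

no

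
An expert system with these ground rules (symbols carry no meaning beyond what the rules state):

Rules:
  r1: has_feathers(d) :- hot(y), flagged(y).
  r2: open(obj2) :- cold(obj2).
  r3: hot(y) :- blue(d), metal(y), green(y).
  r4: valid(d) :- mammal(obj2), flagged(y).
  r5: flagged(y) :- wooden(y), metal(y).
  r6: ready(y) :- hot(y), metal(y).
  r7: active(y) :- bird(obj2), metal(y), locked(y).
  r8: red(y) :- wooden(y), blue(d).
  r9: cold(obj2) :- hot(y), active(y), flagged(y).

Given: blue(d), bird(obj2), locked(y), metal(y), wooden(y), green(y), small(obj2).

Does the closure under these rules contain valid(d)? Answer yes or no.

Round 1 — r3, r5, r7, r8, derive hot(y), flagged(y), active(y), red(y).
Round 2 — r1, r6, r9, derive has_feathers(d), ready(y), cold(obj2).
Round 3 — r2, derive open(obj2).
Fixed point reached. valid(d) is concluded only by r4; r4 needs mammal(obj2) (never derived).

no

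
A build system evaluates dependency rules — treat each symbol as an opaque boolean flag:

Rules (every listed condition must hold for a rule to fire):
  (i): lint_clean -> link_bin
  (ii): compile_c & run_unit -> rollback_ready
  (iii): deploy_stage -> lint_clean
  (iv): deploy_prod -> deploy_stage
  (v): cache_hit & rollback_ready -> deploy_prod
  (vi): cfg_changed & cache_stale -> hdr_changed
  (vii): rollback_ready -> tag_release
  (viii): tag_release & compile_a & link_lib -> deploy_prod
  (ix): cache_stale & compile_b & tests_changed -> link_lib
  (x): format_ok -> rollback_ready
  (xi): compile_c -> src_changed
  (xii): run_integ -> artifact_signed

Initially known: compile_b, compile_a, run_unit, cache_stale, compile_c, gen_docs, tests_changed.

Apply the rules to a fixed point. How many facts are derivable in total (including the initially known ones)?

Round 1: (ii) [compile_c & run_unit -> rollback_ready]; (ix) [cache_stale & compile_b & tests_changed -> link_lib]; (xi) [compile_c -> src_changed]. Adds rollback_ready, link_lib, src_changed.
Round 2: (vii) [rollback_ready -> tag_release]. Adds tag_release.
Round 3: (viii) [tag_release & compile_a & link_lib -> deploy_prod]. Adds deploy_prod.
Round 4: (iv) [deploy_prod -> deploy_stage]. Adds deploy_stage.
Round 5: (iii) [deploy_stage -> lint_clean]. Adds lint_clean.
Round 6: (i) [lint_clean -> link_bin]. Adds link_bin.
Closure: {cache_stale, compile_a, compile_b, compile_c, deploy_prod, deploy_stage, gen_docs, link_bin, link_lib, lint_clean, rollback_ready, run_unit, src_changed, tag_release, tests_changed} — 15 facts.

15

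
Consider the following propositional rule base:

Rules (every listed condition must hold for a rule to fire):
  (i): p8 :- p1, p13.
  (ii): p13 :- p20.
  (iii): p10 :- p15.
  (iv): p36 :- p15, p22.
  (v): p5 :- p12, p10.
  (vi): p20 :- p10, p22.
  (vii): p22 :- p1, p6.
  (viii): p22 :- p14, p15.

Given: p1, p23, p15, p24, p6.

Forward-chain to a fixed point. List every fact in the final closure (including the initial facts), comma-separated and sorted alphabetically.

p1, p10, p13, p15, p20, p22, p23, p24, p36, p6, p8

Round 1: (iii) [p10 :- p15.]; (vii) [p22 :- p1, p6.]. New: p10, p22.
Round 2: (iv) [p36 :- p15, p22.]; (vi) [p20 :- p10, p22.]. New: p36, p20.
Round 3: (ii) [p13 :- p20.]. New: p13.
Round 4: (i) [p8 :- p1, p13.]. New: p8.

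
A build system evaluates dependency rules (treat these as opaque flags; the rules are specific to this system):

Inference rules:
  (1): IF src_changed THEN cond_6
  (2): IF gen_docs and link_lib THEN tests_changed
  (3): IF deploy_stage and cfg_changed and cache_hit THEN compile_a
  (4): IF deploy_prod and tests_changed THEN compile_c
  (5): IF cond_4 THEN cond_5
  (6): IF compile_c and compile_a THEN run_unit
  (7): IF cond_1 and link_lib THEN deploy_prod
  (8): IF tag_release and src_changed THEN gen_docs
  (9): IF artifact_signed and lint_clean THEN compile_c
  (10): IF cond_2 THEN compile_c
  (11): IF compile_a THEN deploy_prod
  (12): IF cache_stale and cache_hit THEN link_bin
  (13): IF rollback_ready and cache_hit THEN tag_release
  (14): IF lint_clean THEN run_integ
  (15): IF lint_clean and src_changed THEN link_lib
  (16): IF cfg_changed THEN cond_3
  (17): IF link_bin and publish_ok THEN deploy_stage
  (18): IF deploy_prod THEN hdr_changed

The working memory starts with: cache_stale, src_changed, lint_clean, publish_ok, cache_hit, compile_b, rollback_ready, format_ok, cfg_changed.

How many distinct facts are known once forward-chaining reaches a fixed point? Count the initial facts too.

Round 1 fires (1), (12), (13), (14), (15), (16), giving cond_6, link_bin, tag_release, run_integ, link_lib, cond_3.
Round 2 fires (8), (17), giving gen_docs, deploy_stage.
Round 3 fires (2), (3), giving tests_changed, compile_a.
Round 4 fires (11), giving deploy_prod.
Round 5 fires (4), (18), giving compile_c, hdr_changed.
Round 6 fires (6), giving run_unit.
Closure: {cache_hit, cache_stale, cfg_changed, compile_a, compile_b, compile_c, cond_3, cond_6, deploy_prod, deploy_stage, format_ok, gen_docs, hdr_changed, link_bin, link_lib, lint_clean, publish_ok, rollback_ready, run_integ, run_unit, src_changed, tag_release, tests_changed} — 23 facts.

23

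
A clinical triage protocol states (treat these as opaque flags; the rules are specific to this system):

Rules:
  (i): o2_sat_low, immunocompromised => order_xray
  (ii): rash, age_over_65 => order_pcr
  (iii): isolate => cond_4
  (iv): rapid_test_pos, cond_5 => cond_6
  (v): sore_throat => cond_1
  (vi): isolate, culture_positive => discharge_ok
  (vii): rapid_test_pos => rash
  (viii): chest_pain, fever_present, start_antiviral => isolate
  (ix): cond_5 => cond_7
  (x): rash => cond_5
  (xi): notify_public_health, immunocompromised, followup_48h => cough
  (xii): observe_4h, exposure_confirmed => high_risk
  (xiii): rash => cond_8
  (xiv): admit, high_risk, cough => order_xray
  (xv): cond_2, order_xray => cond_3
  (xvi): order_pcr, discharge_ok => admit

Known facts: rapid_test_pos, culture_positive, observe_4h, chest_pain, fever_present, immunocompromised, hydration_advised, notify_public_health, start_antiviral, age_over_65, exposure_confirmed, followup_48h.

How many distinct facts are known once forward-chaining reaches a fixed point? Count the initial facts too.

Round 1: (vii) [rapid_test_pos => rash]; (viii) [chest_pain, fever_present, start_antiviral => isolate]; (xi) [notify_public_health, immunocompromised, followup_48h => cough]; (xii) [observe_4h, exposure_confirmed => high_risk]. New: rash, isolate, cough, high_risk.
Round 2: (ii) [rash, age_over_65 => order_pcr]; (iii) [isolate => cond_4]; (vi) [isolate, culture_positive => discharge_ok]; (x) [rash => cond_5]; (xiii) [rash => cond_8]. New: order_pcr, cond_4, discharge_ok, cond_5, cond_8.
Round 3: (iv) [rapid_test_pos, cond_5 => cond_6]; (ix) [cond_5 => cond_7]; (xvi) [order_pcr, discharge_ok => admit]. New: cond_6, cond_7, admit.
Round 4: (xiv) [admit, high_risk, cough => order_xray]. New: order_xray.
Closure: {admit, age_over_65, chest_pain, cond_4, cond_5, cond_6, cond_7, cond_8, cough, culture_positive, discharge_ok, exposure_confirmed, fever_present, followup_48h, high_risk, hydration_advised, immunocompromised, isolate, notify_public_health, observe_4h, order_pcr, order_xray, rapid_test_pos, rash, start_antiviral} — 25 facts.

25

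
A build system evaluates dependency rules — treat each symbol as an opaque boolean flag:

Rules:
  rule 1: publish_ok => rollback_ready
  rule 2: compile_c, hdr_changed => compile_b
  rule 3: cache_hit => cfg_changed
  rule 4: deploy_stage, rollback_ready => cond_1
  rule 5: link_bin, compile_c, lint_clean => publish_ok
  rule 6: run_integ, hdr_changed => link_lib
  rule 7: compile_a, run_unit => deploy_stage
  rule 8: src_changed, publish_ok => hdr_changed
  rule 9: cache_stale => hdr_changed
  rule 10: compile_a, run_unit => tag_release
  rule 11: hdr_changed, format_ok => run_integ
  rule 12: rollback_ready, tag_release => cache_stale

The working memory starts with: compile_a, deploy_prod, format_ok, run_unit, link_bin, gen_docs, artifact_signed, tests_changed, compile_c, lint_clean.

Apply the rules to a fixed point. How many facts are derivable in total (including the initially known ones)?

[1] rule 5 [link_bin, compile_c, lint_clean => publish_ok]; rule 7 [compile_a, run_unit => deploy_stage]; rule 10 [compile_a, run_unit => tag_release]. ⇒ new: publish_ok, deploy_stage, tag_release.
[2] rule 1 [publish_ok => rollback_ready]. ⇒ new: rollback_ready.
[3] rule 4 [deploy_stage, rollback_ready => cond_1]; rule 12 [rollback_ready, tag_release => cache_stale]. ⇒ new: cond_1, cache_stale.
[4] rule 9 [cache_stale => hdr_changed]. ⇒ new: hdr_changed.
[5] rule 2 [compile_c, hdr_changed => compile_b]; rule 11 [hdr_changed, format_ok => run_integ]. ⇒ new: compile_b, run_integ.
[6] rule 6 [run_integ, hdr_changed => link_lib]. ⇒ new: link_lib.
Closure: {artifact_signed, cache_stale, compile_a, compile_b, compile_c, cond_1, deploy_prod, deploy_stage, format_ok, gen_docs, hdr_changed, link_bin, link_lib, lint_clean, publish_ok, rollback_ready, run_integ, run_unit, tag_release, tests_changed} — 20 facts.

20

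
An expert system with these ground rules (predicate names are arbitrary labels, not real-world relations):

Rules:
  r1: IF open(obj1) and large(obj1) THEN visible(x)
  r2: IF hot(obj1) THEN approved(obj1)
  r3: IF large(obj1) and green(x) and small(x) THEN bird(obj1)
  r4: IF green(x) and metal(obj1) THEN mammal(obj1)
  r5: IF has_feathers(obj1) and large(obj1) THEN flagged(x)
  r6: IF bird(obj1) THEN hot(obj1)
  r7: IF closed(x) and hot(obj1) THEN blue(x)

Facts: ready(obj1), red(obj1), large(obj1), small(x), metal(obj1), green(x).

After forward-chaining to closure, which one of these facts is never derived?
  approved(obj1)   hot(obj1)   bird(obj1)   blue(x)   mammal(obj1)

blue(x)

Round 1 — r3, r4, derive bird(obj1), mammal(obj1).
Round 2 — r6, derive hot(obj1).
Round 3 — r2, derive approved(obj1).
Derived: hot(obj1) (round 2), mammal(obj1) (round 1), bird(obj1) (round 1), approved(obj1) (round 3). blue(x) never appears in any round.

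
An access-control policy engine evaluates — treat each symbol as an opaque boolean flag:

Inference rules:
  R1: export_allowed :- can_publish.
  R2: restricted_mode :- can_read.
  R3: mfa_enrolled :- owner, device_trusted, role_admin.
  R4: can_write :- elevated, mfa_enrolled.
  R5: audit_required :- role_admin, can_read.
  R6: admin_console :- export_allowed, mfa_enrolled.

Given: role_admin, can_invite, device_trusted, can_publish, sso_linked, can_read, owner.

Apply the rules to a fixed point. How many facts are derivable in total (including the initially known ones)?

Round 1 — R1, R2, R3, R5, derive export_allowed, restricted_mode, mfa_enrolled, audit_required.
Round 2 — R6, derive admin_console.
Closure: {admin_console, audit_required, can_invite, can_publish, can_read, device_trusted, export_allowed, mfa_enrolled, owner, restricted_mode, role_admin, sso_linked} — 12 facts.

12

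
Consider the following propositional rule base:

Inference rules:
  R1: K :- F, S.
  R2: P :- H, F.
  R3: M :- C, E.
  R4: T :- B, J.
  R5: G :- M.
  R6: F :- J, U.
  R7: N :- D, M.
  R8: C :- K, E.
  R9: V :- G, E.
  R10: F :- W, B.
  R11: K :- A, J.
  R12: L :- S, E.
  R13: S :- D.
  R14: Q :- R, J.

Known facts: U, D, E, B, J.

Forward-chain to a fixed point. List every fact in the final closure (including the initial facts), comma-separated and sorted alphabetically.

Round 1: R4 [T :- B, J.]; R6 [F :- J, U.]; R13 [S :- D.]. New: T, F, S.
Round 2: R1 [K :- F, S.]; R12 [L :- S, E.]. New: K, L.
Round 3: R8 [C :- K, E.]. New: C.
Round 4: R3 [M :- C, E.]. New: M.
Round 5: R5 [G :- M.]; R7 [N :- D, M.]. New: G, N.
Round 6: R9 [V :- G, E.]. New: V.

B, C, D, E, F, G, J, K, L, M, N, S, T, U, V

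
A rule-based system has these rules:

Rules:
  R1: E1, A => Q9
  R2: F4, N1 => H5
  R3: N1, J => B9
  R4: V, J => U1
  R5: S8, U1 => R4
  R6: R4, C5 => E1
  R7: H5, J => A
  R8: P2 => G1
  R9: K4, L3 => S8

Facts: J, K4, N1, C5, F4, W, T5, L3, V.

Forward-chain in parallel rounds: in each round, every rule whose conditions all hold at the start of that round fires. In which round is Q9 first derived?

Round 1 fires R2, R3, R4, R9, giving H5, B9, U1, S8.
Round 2 fires R5, R7, giving R4, A.
Round 3 fires R6, giving E1.
Round 4 fires R1, giving Q9.
Q9 first appears in round 4.

4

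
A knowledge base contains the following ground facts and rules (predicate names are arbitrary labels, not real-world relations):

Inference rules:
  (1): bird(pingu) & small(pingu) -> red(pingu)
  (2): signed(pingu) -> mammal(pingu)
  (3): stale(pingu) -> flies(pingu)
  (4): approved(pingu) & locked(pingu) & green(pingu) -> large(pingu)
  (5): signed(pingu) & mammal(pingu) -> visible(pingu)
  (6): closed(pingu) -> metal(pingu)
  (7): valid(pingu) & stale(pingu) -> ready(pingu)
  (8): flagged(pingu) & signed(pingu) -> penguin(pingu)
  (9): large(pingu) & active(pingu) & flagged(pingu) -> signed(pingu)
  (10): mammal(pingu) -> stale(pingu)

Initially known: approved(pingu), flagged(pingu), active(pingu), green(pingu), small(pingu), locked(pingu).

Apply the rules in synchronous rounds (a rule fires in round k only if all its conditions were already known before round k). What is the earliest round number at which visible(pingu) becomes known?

4

Round 1: (4) [approved(pingu) & locked(pingu) & green(pingu) -> large(pingu)]. New: large(pingu).
Round 2: (9) [large(pingu) & active(pingu) & flagged(pingu) -> signed(pingu)]. New: signed(pingu).
Round 3: (2) [signed(pingu) -> mammal(pingu)]; (8) [flagged(pingu) & signed(pingu) -> penguin(pingu)]. New: mammal(pingu), penguin(pingu).
Round 4: (5) [signed(pingu) & mammal(pingu) -> visible(pingu)]; (10) [mammal(pingu) -> stale(pingu)]. New: visible(pingu), stale(pingu).
visible(pingu) first appears in round 4.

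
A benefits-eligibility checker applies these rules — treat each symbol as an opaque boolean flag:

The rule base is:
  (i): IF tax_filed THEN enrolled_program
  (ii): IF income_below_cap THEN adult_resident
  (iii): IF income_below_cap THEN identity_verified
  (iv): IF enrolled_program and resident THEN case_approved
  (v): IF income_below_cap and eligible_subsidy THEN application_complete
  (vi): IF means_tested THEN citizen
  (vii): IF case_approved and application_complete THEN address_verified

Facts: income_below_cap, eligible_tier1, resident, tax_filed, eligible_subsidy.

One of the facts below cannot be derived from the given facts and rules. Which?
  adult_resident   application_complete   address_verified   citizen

Round 1 fires (i), (ii), (iii), (v), giving enrolled_program, adult_resident, identity_verified, application_complete.
Round 2 fires (iv), giving case_approved.
Round 3 fires (vii), giving address_verified.
Derived: adult_resident (round 1), application_complete (round 1), address_verified (round 3). citizen never appears in any round.

citizen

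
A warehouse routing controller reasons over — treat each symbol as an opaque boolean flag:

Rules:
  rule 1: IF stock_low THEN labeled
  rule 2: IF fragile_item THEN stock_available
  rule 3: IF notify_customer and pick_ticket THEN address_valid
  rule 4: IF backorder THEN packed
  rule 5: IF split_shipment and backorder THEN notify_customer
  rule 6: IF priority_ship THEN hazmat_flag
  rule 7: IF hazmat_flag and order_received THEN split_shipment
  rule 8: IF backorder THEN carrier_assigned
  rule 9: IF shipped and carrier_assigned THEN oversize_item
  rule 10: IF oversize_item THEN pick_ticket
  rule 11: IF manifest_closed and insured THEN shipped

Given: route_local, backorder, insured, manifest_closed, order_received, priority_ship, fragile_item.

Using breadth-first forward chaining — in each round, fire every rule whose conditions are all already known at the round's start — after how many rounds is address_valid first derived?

Round 1: rule 2 [IF fragile_item THEN stock_available]; rule 4 [IF backorder THEN packed]; rule 6 [IF priority_ship THEN hazmat_flag]; rule 8 [IF backorder THEN carrier_assigned]; rule 11 [IF manifest_closed and insured THEN shipped]. Adds stock_available, packed, hazmat_flag, carrier_assigned, shipped.
Round 2: rule 7 [IF hazmat_flag and order_received THEN split_shipment]; rule 9 [IF shipped and carrier_assigned THEN oversize_item]. Adds split_shipment, oversize_item.
Round 3: rule 5 [IF split_shipment and backorder THEN notify_customer]; rule 10 [IF oversize_item THEN pick_ticket]. Adds notify_customer, pick_ticket.
Round 4: rule 3 [IF notify_customer and pick_ticket THEN address_valid]. Adds address_valid.
address_valid first appears in round 4.

4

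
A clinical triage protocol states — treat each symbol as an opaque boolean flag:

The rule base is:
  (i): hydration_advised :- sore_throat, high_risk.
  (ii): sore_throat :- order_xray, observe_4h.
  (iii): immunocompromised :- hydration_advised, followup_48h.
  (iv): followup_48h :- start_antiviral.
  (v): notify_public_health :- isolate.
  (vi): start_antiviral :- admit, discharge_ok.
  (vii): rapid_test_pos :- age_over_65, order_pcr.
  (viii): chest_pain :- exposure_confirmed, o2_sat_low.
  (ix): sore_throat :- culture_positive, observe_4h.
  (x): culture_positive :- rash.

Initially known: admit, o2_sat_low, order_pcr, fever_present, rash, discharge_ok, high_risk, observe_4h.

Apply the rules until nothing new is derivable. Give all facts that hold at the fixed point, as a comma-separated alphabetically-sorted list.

admit, culture_positive, discharge_ok, fever_present, followup_48h, high_risk, hydration_advised, immunocompromised, o2_sat_low, observe_4h, order_pcr, rash, sore_throat, start_antiviral

Round 1: (vi) [start_antiviral :- admit, discharge_ok.]; (x) [culture_positive :- rash.]. Adds start_antiviral, culture_positive.
Round 2: (iv) [followup_48h :- start_antiviral.]; (ix) [sore_throat :- culture_positive, observe_4h.]. Adds followup_48h, sore_throat.
Round 3: (i) [hydration_advised :- sore_throat, high_risk.]. Adds hydration_advised.
Round 4: (iii) [immunocompromised :- hydration_advised, followup_48h.]. Adds immunocompromised.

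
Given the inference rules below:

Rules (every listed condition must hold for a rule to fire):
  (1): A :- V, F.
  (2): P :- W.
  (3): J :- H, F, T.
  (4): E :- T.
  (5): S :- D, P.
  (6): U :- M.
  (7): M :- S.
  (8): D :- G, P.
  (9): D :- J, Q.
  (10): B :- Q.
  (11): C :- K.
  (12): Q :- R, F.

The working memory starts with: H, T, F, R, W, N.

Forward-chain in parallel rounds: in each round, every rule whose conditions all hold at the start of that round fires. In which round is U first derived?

Round 1 — (2), (3), (4), (12), derive P, J, E, Q.
Round 2 — (9), (10), derive D, B.
Round 3 — (5), derive S.
Round 4 — (7), derive M.
Round 5 — (6), derive U.
U first appears in round 5.

5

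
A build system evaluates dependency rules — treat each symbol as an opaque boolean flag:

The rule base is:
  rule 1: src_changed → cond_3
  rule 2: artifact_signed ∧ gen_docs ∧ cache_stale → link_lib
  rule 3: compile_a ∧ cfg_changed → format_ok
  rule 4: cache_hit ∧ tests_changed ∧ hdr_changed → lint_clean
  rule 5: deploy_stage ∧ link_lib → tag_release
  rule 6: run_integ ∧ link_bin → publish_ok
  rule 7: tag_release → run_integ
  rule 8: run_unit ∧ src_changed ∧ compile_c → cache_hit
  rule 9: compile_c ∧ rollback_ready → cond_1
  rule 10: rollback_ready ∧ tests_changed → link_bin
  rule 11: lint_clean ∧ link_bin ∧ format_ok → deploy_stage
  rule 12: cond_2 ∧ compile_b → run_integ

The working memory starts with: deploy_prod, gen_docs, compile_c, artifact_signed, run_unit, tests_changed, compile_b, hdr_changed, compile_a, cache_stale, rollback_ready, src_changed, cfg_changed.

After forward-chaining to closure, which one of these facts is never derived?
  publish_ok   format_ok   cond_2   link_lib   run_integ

cond_2

[1] rule 1 [src_changed → cond_3]; rule 2 [artifact_signed ∧ gen_docs ∧ cache_stale → link_lib]; rule 3 [compile_a ∧ cfg_changed → format_ok]; rule 8 [run_unit ∧ src_changed ∧ compile_c → cache_hit]; rule 9 [compile_c ∧ rollback_ready → cond_1]; rule 10 [rollback_ready ∧ tests_changed → link_bin]. ⇒ new: cond_3, link_lib, format_ok, cache_hit, cond_1, link_bin.
[2] rule 4 [cache_hit ∧ tests_changed ∧ hdr_changed → lint_clean]. ⇒ new: lint_clean.
[3] rule 11 [lint_clean ∧ link_bin ∧ format_ok → deploy_stage]. ⇒ new: deploy_stage.
[4] rule 5 [deploy_stage ∧ link_lib → tag_release]. ⇒ new: tag_release.
[5] rule 7 [tag_release → run_integ]. ⇒ new: run_integ.
[6] rule 6 [run_integ ∧ link_bin → publish_ok]. ⇒ new: publish_ok.
Derived: run_integ (round 5), link_lib (round 1), publish_ok (round 6), format_ok (round 1). cond_2 never appears in any round.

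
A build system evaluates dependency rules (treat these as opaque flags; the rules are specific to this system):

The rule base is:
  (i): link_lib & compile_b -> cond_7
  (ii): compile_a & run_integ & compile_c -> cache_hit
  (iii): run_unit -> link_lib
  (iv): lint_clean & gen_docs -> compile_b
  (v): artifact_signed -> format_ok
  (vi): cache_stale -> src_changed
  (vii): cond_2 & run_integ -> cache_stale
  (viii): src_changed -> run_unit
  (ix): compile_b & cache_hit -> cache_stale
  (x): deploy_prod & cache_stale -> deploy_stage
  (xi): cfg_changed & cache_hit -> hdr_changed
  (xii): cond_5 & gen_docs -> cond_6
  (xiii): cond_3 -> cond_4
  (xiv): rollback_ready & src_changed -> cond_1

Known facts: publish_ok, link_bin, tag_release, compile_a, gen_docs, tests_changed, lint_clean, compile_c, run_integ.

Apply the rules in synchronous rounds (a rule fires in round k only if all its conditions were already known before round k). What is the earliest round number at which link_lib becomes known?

Round 1: (ii) [compile_a & run_integ & compile_c -> cache_hit]; (iv) [lint_clean & gen_docs -> compile_b]. New: cache_hit, compile_b.
Round 2: (ix) [compile_b & cache_hit -> cache_stale]. New: cache_stale.
Round 3: (vi) [cache_stale -> src_changed]. New: src_changed.
Round 4: (viii) [src_changed -> run_unit]. New: run_unit.
Round 5: (iii) [run_unit -> link_lib]. New: link_lib.
link_lib first appears in round 5.

5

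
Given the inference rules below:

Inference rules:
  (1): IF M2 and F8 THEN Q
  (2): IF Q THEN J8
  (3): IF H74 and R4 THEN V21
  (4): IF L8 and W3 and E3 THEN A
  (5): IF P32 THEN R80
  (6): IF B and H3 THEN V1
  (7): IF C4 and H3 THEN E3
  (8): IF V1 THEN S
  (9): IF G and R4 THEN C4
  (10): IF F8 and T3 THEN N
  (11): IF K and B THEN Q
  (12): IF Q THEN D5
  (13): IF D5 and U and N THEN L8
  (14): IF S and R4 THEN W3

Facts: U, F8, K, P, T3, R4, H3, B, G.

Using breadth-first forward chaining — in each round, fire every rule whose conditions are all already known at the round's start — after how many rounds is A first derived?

4

Round 1: (6) [IF B and H3 THEN V1]; (9) [IF G and R4 THEN C4]; (10) [IF F8 and T3 THEN N]; (11) [IF K and B THEN Q]. Adds V1, C4, N, Q.
Round 2: (2) [IF Q THEN J8]; (7) [IF C4 and H3 THEN E3]; (8) [IF V1 THEN S]; (12) [IF Q THEN D5]. Adds J8, E3, S, D5.
Round 3: (13) [IF D5 and U and N THEN L8]; (14) [IF S and R4 THEN W3]. Adds L8, W3.
Round 4: (4) [IF L8 and W3 and E3 THEN A]. Adds A.
A first appears in round 4.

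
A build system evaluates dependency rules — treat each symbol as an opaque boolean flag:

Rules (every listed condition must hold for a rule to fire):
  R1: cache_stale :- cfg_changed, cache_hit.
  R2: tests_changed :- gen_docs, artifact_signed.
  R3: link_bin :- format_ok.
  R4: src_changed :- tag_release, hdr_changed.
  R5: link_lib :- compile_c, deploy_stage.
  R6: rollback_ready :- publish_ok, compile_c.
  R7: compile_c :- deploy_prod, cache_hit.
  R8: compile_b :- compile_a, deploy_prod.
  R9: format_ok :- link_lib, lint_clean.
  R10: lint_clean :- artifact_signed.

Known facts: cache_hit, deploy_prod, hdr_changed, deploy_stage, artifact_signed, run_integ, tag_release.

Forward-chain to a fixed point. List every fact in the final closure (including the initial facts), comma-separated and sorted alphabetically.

Round 1: R4 [src_changed :- tag_release, hdr_changed.]; R7 [compile_c :- deploy_prod, cache_hit.]; R10 [lint_clean :- artifact_signed.]. New: src_changed, compile_c, lint_clean.
Round 2: R5 [link_lib :- compile_c, deploy_stage.]. New: link_lib.
Round 3: R9 [format_ok :- link_lib, lint_clean.]. New: format_ok.
Round 4: R3 [link_bin :- format_ok.]. New: link_bin.

artifact_signed, cache_hit, compile_c, deploy_prod, deploy_stage, format_ok, hdr_changed, link_bin, link_lib, lint_clean, run_integ, src_changed, tag_release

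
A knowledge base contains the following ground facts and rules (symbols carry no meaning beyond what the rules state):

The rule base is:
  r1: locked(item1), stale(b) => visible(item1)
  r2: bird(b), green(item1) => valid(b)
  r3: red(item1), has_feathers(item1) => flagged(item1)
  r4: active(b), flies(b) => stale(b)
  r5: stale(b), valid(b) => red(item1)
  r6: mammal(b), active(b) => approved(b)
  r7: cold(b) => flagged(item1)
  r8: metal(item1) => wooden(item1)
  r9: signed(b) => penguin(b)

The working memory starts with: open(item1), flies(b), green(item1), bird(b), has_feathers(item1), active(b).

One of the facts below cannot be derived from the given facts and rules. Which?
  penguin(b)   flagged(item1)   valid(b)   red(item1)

penguin(b)

[1] r2 [bird(b), green(item1) => valid(b)]; r4 [active(b), flies(b) => stale(b)]. ⇒ new: valid(b), stale(b).
[2] r5 [stale(b), valid(b) => red(item1)]. ⇒ new: red(item1).
[3] r3 [red(item1), has_feathers(item1) => flagged(item1)]. ⇒ new: flagged(item1).
Derived: red(item1) (round 2), flagged(item1) (round 3), valid(b) (round 1). penguin(b) never appears in any round.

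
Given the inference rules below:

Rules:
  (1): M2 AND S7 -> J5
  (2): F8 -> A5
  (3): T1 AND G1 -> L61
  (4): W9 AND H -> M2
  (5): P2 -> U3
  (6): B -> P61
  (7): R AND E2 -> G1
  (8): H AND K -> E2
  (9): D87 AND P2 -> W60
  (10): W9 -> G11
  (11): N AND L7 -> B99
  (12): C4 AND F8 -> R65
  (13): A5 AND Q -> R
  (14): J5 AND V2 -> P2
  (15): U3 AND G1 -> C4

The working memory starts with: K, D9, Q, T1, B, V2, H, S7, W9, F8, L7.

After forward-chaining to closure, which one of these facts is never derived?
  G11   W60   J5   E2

Round 1: (2) [F8 -> A5]; (4) [W9 AND H -> M2]; (6) [B -> P61]; (8) [H AND K -> E2]; (10) [W9 -> G11]. Adds A5, M2, P61, E2, G11.
Round 2: (1) [M2 AND S7 -> J5]; (13) [A5 AND Q -> R]. Adds J5, R.
Round 3: (7) [R AND E2 -> G1]; (14) [J5 AND V2 -> P2]. Adds G1, P2.
Round 4: (3) [T1 AND G1 -> L61]; (5) [P2 -> U3]. Adds L61, U3.
Round 5: (15) [U3 AND G1 -> C4]. Adds C4.
Round 6: (12) [C4 AND F8 -> R65]. Adds R65.
Derived: J5 (round 2), G11 (round 1), E2 (round 1). W60 never appears in any round.

W60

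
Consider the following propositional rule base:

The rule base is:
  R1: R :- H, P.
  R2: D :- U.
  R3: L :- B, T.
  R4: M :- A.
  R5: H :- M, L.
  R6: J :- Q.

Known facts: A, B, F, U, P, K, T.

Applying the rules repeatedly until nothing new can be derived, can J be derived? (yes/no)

no

Round 1: R2 [D :- U.]; R3 [L :- B, T.]; R4 [M :- A.]. Adds D, L, M.
Round 2: R5 [H :- M, L.]. Adds H.
Round 3: R1 [R :- H, P.]. Adds R.
Fixed point reached. J is concluded only by R6; R6 needs Q (never derived).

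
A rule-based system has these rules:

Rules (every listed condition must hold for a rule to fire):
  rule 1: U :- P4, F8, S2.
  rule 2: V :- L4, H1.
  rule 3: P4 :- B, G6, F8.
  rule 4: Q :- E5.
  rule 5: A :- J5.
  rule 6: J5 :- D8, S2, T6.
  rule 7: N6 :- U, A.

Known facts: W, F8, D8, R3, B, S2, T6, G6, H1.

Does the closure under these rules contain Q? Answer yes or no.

no

Round 1: rule 3 [P4 :- B, G6, F8.]; rule 6 [J5 :- D8, S2, T6.]. New: P4, J5.
Round 2: rule 1 [U :- P4, F8, S2.]; rule 5 [A :- J5.]. New: U, A.
Round 3: rule 7 [N6 :- U, A.]. New: N6.
Fixed point reached. Q is concluded only by rule 4; rule 4 needs E5 (never derived).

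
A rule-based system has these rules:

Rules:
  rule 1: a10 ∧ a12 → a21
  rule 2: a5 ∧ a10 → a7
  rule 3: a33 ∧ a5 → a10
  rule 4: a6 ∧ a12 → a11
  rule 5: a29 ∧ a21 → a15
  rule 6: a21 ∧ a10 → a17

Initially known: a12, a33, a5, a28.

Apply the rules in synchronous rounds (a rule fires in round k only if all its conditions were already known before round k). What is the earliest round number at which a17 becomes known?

3

Round 1 fires rule 3, giving a10.
Round 2 fires rule 1, rule 2, giving a21, a7.
Round 3 fires rule 6, giving a17.
a17 first appears in round 3.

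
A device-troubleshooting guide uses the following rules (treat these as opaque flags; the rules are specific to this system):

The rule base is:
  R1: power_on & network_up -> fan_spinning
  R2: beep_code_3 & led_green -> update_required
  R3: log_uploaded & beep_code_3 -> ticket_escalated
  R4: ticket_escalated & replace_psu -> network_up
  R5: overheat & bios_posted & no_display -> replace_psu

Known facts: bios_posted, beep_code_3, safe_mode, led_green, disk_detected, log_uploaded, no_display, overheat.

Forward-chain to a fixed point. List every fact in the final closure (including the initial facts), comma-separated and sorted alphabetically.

beep_code_3, bios_posted, disk_detected, led_green, log_uploaded, network_up, no_display, overheat, replace_psu, safe_mode, ticket_escalated, update_required

Round 1: R2 [beep_code_3 & led_green -> update_required]; R3 [log_uploaded & beep_code_3 -> ticket_escalated]; R5 [overheat & bios_posted & no_display -> replace_psu]. Adds update_required, ticket_escalated, replace_psu.
Round 2: R4 [ticket_escalated & replace_psu -> network_up]. Adds network_up.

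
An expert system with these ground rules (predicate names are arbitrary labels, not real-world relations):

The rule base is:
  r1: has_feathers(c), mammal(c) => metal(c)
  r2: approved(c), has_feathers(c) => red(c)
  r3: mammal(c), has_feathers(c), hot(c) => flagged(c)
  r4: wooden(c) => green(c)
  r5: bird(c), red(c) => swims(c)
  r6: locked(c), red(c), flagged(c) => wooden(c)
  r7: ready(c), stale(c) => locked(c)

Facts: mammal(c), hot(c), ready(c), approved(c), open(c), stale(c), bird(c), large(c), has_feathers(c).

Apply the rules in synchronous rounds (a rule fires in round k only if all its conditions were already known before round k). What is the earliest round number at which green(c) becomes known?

[1] r1 [has_feathers(c), mammal(c) => metal(c)]; r2 [approved(c), has_feathers(c) => red(c)]; r3 [mammal(c), has_feathers(c), hot(c) => flagged(c)]; r7 [ready(c), stale(c) => locked(c)]. ⇒ new: metal(c), red(c), flagged(c), locked(c).
[2] r5 [bird(c), red(c) => swims(c)]; r6 [locked(c), red(c), flagged(c) => wooden(c)]. ⇒ new: swims(c), wooden(c).
[3] r4 [wooden(c) => green(c)]. ⇒ new: green(c).
green(c) first appears in round 3.

3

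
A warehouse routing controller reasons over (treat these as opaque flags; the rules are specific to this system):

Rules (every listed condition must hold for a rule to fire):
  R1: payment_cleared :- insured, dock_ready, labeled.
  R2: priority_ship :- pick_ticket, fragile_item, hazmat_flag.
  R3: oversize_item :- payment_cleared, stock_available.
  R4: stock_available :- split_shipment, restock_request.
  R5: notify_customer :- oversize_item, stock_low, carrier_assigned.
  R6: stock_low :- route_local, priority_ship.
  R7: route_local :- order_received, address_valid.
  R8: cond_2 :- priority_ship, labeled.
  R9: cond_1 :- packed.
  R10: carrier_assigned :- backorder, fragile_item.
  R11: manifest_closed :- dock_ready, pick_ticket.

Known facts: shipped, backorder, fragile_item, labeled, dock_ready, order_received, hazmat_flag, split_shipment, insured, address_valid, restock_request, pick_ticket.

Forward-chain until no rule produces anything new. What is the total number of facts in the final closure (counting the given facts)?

22

Round 1 — R1, R2, R4, R7, R10, R11, derive payment_cleared, priority_ship, stock_available, route_local, carrier_assigned, manifest_closed.
Round 2 — R3, R6, R8, derive oversize_item, stock_low, cond_2.
Round 3 — R5, derive notify_customer.
Closure: {address_valid, backorder, carrier_assigned, cond_2, dock_ready, fragile_item, hazmat_flag, insured, labeled, manifest_closed, notify_customer, order_received, oversize_item, payment_cleared, pick_ticket, priority_ship, restock_request, route_local, shipped, split_shipment, stock_available, stock_low} — 22 facts.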